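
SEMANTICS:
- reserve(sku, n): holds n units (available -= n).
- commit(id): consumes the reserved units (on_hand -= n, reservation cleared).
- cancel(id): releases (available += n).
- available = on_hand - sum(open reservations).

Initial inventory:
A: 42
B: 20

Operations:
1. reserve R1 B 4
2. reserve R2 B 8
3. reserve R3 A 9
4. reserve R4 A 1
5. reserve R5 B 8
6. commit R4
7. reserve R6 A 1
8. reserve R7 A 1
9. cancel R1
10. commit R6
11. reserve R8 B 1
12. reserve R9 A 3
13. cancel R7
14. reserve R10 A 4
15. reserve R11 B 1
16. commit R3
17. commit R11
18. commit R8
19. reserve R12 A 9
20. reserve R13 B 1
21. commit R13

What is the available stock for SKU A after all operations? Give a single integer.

Answer: 15

Derivation:
Step 1: reserve R1 B 4 -> on_hand[A=42 B=20] avail[A=42 B=16] open={R1}
Step 2: reserve R2 B 8 -> on_hand[A=42 B=20] avail[A=42 B=8] open={R1,R2}
Step 3: reserve R3 A 9 -> on_hand[A=42 B=20] avail[A=33 B=8] open={R1,R2,R3}
Step 4: reserve R4 A 1 -> on_hand[A=42 B=20] avail[A=32 B=8] open={R1,R2,R3,R4}
Step 5: reserve R5 B 8 -> on_hand[A=42 B=20] avail[A=32 B=0] open={R1,R2,R3,R4,R5}
Step 6: commit R4 -> on_hand[A=41 B=20] avail[A=32 B=0] open={R1,R2,R3,R5}
Step 7: reserve R6 A 1 -> on_hand[A=41 B=20] avail[A=31 B=0] open={R1,R2,R3,R5,R6}
Step 8: reserve R7 A 1 -> on_hand[A=41 B=20] avail[A=30 B=0] open={R1,R2,R3,R5,R6,R7}
Step 9: cancel R1 -> on_hand[A=41 B=20] avail[A=30 B=4] open={R2,R3,R5,R6,R7}
Step 10: commit R6 -> on_hand[A=40 B=20] avail[A=30 B=4] open={R2,R3,R5,R7}
Step 11: reserve R8 B 1 -> on_hand[A=40 B=20] avail[A=30 B=3] open={R2,R3,R5,R7,R8}
Step 12: reserve R9 A 3 -> on_hand[A=40 B=20] avail[A=27 B=3] open={R2,R3,R5,R7,R8,R9}
Step 13: cancel R7 -> on_hand[A=40 B=20] avail[A=28 B=3] open={R2,R3,R5,R8,R9}
Step 14: reserve R10 A 4 -> on_hand[A=40 B=20] avail[A=24 B=3] open={R10,R2,R3,R5,R8,R9}
Step 15: reserve R11 B 1 -> on_hand[A=40 B=20] avail[A=24 B=2] open={R10,R11,R2,R3,R5,R8,R9}
Step 16: commit R3 -> on_hand[A=31 B=20] avail[A=24 B=2] open={R10,R11,R2,R5,R8,R9}
Step 17: commit R11 -> on_hand[A=31 B=19] avail[A=24 B=2] open={R10,R2,R5,R8,R9}
Step 18: commit R8 -> on_hand[A=31 B=18] avail[A=24 B=2] open={R10,R2,R5,R9}
Step 19: reserve R12 A 9 -> on_hand[A=31 B=18] avail[A=15 B=2] open={R10,R12,R2,R5,R9}
Step 20: reserve R13 B 1 -> on_hand[A=31 B=18] avail[A=15 B=1] open={R10,R12,R13,R2,R5,R9}
Step 21: commit R13 -> on_hand[A=31 B=17] avail[A=15 B=1] open={R10,R12,R2,R5,R9}
Final available[A] = 15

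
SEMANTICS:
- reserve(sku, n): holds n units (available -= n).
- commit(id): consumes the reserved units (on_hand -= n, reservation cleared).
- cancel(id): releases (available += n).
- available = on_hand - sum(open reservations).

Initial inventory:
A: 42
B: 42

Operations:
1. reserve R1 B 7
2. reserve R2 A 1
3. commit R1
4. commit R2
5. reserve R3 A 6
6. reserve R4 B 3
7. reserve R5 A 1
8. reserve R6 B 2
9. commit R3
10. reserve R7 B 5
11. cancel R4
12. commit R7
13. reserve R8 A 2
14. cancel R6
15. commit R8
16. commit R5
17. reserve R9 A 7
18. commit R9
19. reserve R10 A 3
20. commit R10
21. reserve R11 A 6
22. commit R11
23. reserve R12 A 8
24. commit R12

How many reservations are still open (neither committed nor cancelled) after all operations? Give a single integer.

Answer: 0

Derivation:
Step 1: reserve R1 B 7 -> on_hand[A=42 B=42] avail[A=42 B=35] open={R1}
Step 2: reserve R2 A 1 -> on_hand[A=42 B=42] avail[A=41 B=35] open={R1,R2}
Step 3: commit R1 -> on_hand[A=42 B=35] avail[A=41 B=35] open={R2}
Step 4: commit R2 -> on_hand[A=41 B=35] avail[A=41 B=35] open={}
Step 5: reserve R3 A 6 -> on_hand[A=41 B=35] avail[A=35 B=35] open={R3}
Step 6: reserve R4 B 3 -> on_hand[A=41 B=35] avail[A=35 B=32] open={R3,R4}
Step 7: reserve R5 A 1 -> on_hand[A=41 B=35] avail[A=34 B=32] open={R3,R4,R5}
Step 8: reserve R6 B 2 -> on_hand[A=41 B=35] avail[A=34 B=30] open={R3,R4,R5,R6}
Step 9: commit R3 -> on_hand[A=35 B=35] avail[A=34 B=30] open={R4,R5,R6}
Step 10: reserve R7 B 5 -> on_hand[A=35 B=35] avail[A=34 B=25] open={R4,R5,R6,R7}
Step 11: cancel R4 -> on_hand[A=35 B=35] avail[A=34 B=28] open={R5,R6,R7}
Step 12: commit R7 -> on_hand[A=35 B=30] avail[A=34 B=28] open={R5,R6}
Step 13: reserve R8 A 2 -> on_hand[A=35 B=30] avail[A=32 B=28] open={R5,R6,R8}
Step 14: cancel R6 -> on_hand[A=35 B=30] avail[A=32 B=30] open={R5,R8}
Step 15: commit R8 -> on_hand[A=33 B=30] avail[A=32 B=30] open={R5}
Step 16: commit R5 -> on_hand[A=32 B=30] avail[A=32 B=30] open={}
Step 17: reserve R9 A 7 -> on_hand[A=32 B=30] avail[A=25 B=30] open={R9}
Step 18: commit R9 -> on_hand[A=25 B=30] avail[A=25 B=30] open={}
Step 19: reserve R10 A 3 -> on_hand[A=25 B=30] avail[A=22 B=30] open={R10}
Step 20: commit R10 -> on_hand[A=22 B=30] avail[A=22 B=30] open={}
Step 21: reserve R11 A 6 -> on_hand[A=22 B=30] avail[A=16 B=30] open={R11}
Step 22: commit R11 -> on_hand[A=16 B=30] avail[A=16 B=30] open={}
Step 23: reserve R12 A 8 -> on_hand[A=16 B=30] avail[A=8 B=30] open={R12}
Step 24: commit R12 -> on_hand[A=8 B=30] avail[A=8 B=30] open={}
Open reservations: [] -> 0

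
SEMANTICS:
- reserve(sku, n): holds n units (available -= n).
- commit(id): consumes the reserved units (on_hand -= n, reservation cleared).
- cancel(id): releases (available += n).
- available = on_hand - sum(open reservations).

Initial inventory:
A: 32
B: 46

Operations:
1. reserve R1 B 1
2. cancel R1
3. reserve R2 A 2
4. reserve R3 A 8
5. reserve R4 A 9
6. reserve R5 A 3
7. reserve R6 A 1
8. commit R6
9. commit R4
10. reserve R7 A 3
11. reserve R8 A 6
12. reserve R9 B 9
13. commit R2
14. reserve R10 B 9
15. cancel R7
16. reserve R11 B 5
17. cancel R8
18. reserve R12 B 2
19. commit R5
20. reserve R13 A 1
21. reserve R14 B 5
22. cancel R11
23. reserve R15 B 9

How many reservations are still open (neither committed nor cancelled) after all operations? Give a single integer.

Step 1: reserve R1 B 1 -> on_hand[A=32 B=46] avail[A=32 B=45] open={R1}
Step 2: cancel R1 -> on_hand[A=32 B=46] avail[A=32 B=46] open={}
Step 3: reserve R2 A 2 -> on_hand[A=32 B=46] avail[A=30 B=46] open={R2}
Step 4: reserve R3 A 8 -> on_hand[A=32 B=46] avail[A=22 B=46] open={R2,R3}
Step 5: reserve R4 A 9 -> on_hand[A=32 B=46] avail[A=13 B=46] open={R2,R3,R4}
Step 6: reserve R5 A 3 -> on_hand[A=32 B=46] avail[A=10 B=46] open={R2,R3,R4,R5}
Step 7: reserve R6 A 1 -> on_hand[A=32 B=46] avail[A=9 B=46] open={R2,R3,R4,R5,R6}
Step 8: commit R6 -> on_hand[A=31 B=46] avail[A=9 B=46] open={R2,R3,R4,R5}
Step 9: commit R4 -> on_hand[A=22 B=46] avail[A=9 B=46] open={R2,R3,R5}
Step 10: reserve R7 A 3 -> on_hand[A=22 B=46] avail[A=6 B=46] open={R2,R3,R5,R7}
Step 11: reserve R8 A 6 -> on_hand[A=22 B=46] avail[A=0 B=46] open={R2,R3,R5,R7,R8}
Step 12: reserve R9 B 9 -> on_hand[A=22 B=46] avail[A=0 B=37] open={R2,R3,R5,R7,R8,R9}
Step 13: commit R2 -> on_hand[A=20 B=46] avail[A=0 B=37] open={R3,R5,R7,R8,R9}
Step 14: reserve R10 B 9 -> on_hand[A=20 B=46] avail[A=0 B=28] open={R10,R3,R5,R7,R8,R9}
Step 15: cancel R7 -> on_hand[A=20 B=46] avail[A=3 B=28] open={R10,R3,R5,R8,R9}
Step 16: reserve R11 B 5 -> on_hand[A=20 B=46] avail[A=3 B=23] open={R10,R11,R3,R5,R8,R9}
Step 17: cancel R8 -> on_hand[A=20 B=46] avail[A=9 B=23] open={R10,R11,R3,R5,R9}
Step 18: reserve R12 B 2 -> on_hand[A=20 B=46] avail[A=9 B=21] open={R10,R11,R12,R3,R5,R9}
Step 19: commit R5 -> on_hand[A=17 B=46] avail[A=9 B=21] open={R10,R11,R12,R3,R9}
Step 20: reserve R13 A 1 -> on_hand[A=17 B=46] avail[A=8 B=21] open={R10,R11,R12,R13,R3,R9}
Step 21: reserve R14 B 5 -> on_hand[A=17 B=46] avail[A=8 B=16] open={R10,R11,R12,R13,R14,R3,R9}
Step 22: cancel R11 -> on_hand[A=17 B=46] avail[A=8 B=21] open={R10,R12,R13,R14,R3,R9}
Step 23: reserve R15 B 9 -> on_hand[A=17 B=46] avail[A=8 B=12] open={R10,R12,R13,R14,R15,R3,R9}
Open reservations: ['R10', 'R12', 'R13', 'R14', 'R15', 'R3', 'R9'] -> 7

Answer: 7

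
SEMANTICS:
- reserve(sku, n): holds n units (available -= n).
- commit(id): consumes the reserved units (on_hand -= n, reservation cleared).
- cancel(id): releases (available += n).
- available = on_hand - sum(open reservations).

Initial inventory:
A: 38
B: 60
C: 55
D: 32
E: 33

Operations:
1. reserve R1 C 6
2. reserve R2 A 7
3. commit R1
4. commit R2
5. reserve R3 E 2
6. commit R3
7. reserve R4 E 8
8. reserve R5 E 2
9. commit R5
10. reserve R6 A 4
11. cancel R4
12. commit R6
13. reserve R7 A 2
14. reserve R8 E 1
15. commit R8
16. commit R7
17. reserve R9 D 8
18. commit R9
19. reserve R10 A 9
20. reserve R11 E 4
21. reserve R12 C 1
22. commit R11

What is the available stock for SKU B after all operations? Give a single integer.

Step 1: reserve R1 C 6 -> on_hand[A=38 B=60 C=55 D=32 E=33] avail[A=38 B=60 C=49 D=32 E=33] open={R1}
Step 2: reserve R2 A 7 -> on_hand[A=38 B=60 C=55 D=32 E=33] avail[A=31 B=60 C=49 D=32 E=33] open={R1,R2}
Step 3: commit R1 -> on_hand[A=38 B=60 C=49 D=32 E=33] avail[A=31 B=60 C=49 D=32 E=33] open={R2}
Step 4: commit R2 -> on_hand[A=31 B=60 C=49 D=32 E=33] avail[A=31 B=60 C=49 D=32 E=33] open={}
Step 5: reserve R3 E 2 -> on_hand[A=31 B=60 C=49 D=32 E=33] avail[A=31 B=60 C=49 D=32 E=31] open={R3}
Step 6: commit R3 -> on_hand[A=31 B=60 C=49 D=32 E=31] avail[A=31 B=60 C=49 D=32 E=31] open={}
Step 7: reserve R4 E 8 -> on_hand[A=31 B=60 C=49 D=32 E=31] avail[A=31 B=60 C=49 D=32 E=23] open={R4}
Step 8: reserve R5 E 2 -> on_hand[A=31 B=60 C=49 D=32 E=31] avail[A=31 B=60 C=49 D=32 E=21] open={R4,R5}
Step 9: commit R5 -> on_hand[A=31 B=60 C=49 D=32 E=29] avail[A=31 B=60 C=49 D=32 E=21] open={R4}
Step 10: reserve R6 A 4 -> on_hand[A=31 B=60 C=49 D=32 E=29] avail[A=27 B=60 C=49 D=32 E=21] open={R4,R6}
Step 11: cancel R4 -> on_hand[A=31 B=60 C=49 D=32 E=29] avail[A=27 B=60 C=49 D=32 E=29] open={R6}
Step 12: commit R6 -> on_hand[A=27 B=60 C=49 D=32 E=29] avail[A=27 B=60 C=49 D=32 E=29] open={}
Step 13: reserve R7 A 2 -> on_hand[A=27 B=60 C=49 D=32 E=29] avail[A=25 B=60 C=49 D=32 E=29] open={R7}
Step 14: reserve R8 E 1 -> on_hand[A=27 B=60 C=49 D=32 E=29] avail[A=25 B=60 C=49 D=32 E=28] open={R7,R8}
Step 15: commit R8 -> on_hand[A=27 B=60 C=49 D=32 E=28] avail[A=25 B=60 C=49 D=32 E=28] open={R7}
Step 16: commit R7 -> on_hand[A=25 B=60 C=49 D=32 E=28] avail[A=25 B=60 C=49 D=32 E=28] open={}
Step 17: reserve R9 D 8 -> on_hand[A=25 B=60 C=49 D=32 E=28] avail[A=25 B=60 C=49 D=24 E=28] open={R9}
Step 18: commit R9 -> on_hand[A=25 B=60 C=49 D=24 E=28] avail[A=25 B=60 C=49 D=24 E=28] open={}
Step 19: reserve R10 A 9 -> on_hand[A=25 B=60 C=49 D=24 E=28] avail[A=16 B=60 C=49 D=24 E=28] open={R10}
Step 20: reserve R11 E 4 -> on_hand[A=25 B=60 C=49 D=24 E=28] avail[A=16 B=60 C=49 D=24 E=24] open={R10,R11}
Step 21: reserve R12 C 1 -> on_hand[A=25 B=60 C=49 D=24 E=28] avail[A=16 B=60 C=48 D=24 E=24] open={R10,R11,R12}
Step 22: commit R11 -> on_hand[A=25 B=60 C=49 D=24 E=24] avail[A=16 B=60 C=48 D=24 E=24] open={R10,R12}
Final available[B] = 60

Answer: 60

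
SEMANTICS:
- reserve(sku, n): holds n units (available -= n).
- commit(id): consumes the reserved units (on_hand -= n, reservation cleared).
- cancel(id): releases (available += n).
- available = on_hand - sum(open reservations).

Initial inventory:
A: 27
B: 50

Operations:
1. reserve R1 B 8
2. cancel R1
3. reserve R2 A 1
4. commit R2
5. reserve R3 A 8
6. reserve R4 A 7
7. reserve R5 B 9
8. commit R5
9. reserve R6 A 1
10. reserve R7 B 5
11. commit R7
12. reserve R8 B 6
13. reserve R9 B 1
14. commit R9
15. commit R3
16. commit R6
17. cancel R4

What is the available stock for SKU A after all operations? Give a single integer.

Answer: 17

Derivation:
Step 1: reserve R1 B 8 -> on_hand[A=27 B=50] avail[A=27 B=42] open={R1}
Step 2: cancel R1 -> on_hand[A=27 B=50] avail[A=27 B=50] open={}
Step 3: reserve R2 A 1 -> on_hand[A=27 B=50] avail[A=26 B=50] open={R2}
Step 4: commit R2 -> on_hand[A=26 B=50] avail[A=26 B=50] open={}
Step 5: reserve R3 A 8 -> on_hand[A=26 B=50] avail[A=18 B=50] open={R3}
Step 6: reserve R4 A 7 -> on_hand[A=26 B=50] avail[A=11 B=50] open={R3,R4}
Step 7: reserve R5 B 9 -> on_hand[A=26 B=50] avail[A=11 B=41] open={R3,R4,R5}
Step 8: commit R5 -> on_hand[A=26 B=41] avail[A=11 B=41] open={R3,R4}
Step 9: reserve R6 A 1 -> on_hand[A=26 B=41] avail[A=10 B=41] open={R3,R4,R6}
Step 10: reserve R7 B 5 -> on_hand[A=26 B=41] avail[A=10 B=36] open={R3,R4,R6,R7}
Step 11: commit R7 -> on_hand[A=26 B=36] avail[A=10 B=36] open={R3,R4,R6}
Step 12: reserve R8 B 6 -> on_hand[A=26 B=36] avail[A=10 B=30] open={R3,R4,R6,R8}
Step 13: reserve R9 B 1 -> on_hand[A=26 B=36] avail[A=10 B=29] open={R3,R4,R6,R8,R9}
Step 14: commit R9 -> on_hand[A=26 B=35] avail[A=10 B=29] open={R3,R4,R6,R8}
Step 15: commit R3 -> on_hand[A=18 B=35] avail[A=10 B=29] open={R4,R6,R8}
Step 16: commit R6 -> on_hand[A=17 B=35] avail[A=10 B=29] open={R4,R8}
Step 17: cancel R4 -> on_hand[A=17 B=35] avail[A=17 B=29] open={R8}
Final available[A] = 17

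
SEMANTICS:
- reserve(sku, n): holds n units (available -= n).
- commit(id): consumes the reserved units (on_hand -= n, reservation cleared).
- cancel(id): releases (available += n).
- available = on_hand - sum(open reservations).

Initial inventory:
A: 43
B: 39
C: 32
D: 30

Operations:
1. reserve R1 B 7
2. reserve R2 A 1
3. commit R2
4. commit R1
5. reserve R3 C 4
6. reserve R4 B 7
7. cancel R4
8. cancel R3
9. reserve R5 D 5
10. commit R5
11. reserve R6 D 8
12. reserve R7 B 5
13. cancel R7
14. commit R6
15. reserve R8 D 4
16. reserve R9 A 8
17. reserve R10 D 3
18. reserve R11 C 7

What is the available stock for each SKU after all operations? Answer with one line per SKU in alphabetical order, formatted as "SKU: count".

Answer: A: 34
B: 32
C: 25
D: 10

Derivation:
Step 1: reserve R1 B 7 -> on_hand[A=43 B=39 C=32 D=30] avail[A=43 B=32 C=32 D=30] open={R1}
Step 2: reserve R2 A 1 -> on_hand[A=43 B=39 C=32 D=30] avail[A=42 B=32 C=32 D=30] open={R1,R2}
Step 3: commit R2 -> on_hand[A=42 B=39 C=32 D=30] avail[A=42 B=32 C=32 D=30] open={R1}
Step 4: commit R1 -> on_hand[A=42 B=32 C=32 D=30] avail[A=42 B=32 C=32 D=30] open={}
Step 5: reserve R3 C 4 -> on_hand[A=42 B=32 C=32 D=30] avail[A=42 B=32 C=28 D=30] open={R3}
Step 6: reserve R4 B 7 -> on_hand[A=42 B=32 C=32 D=30] avail[A=42 B=25 C=28 D=30] open={R3,R4}
Step 7: cancel R4 -> on_hand[A=42 B=32 C=32 D=30] avail[A=42 B=32 C=28 D=30] open={R3}
Step 8: cancel R3 -> on_hand[A=42 B=32 C=32 D=30] avail[A=42 B=32 C=32 D=30] open={}
Step 9: reserve R5 D 5 -> on_hand[A=42 B=32 C=32 D=30] avail[A=42 B=32 C=32 D=25] open={R5}
Step 10: commit R5 -> on_hand[A=42 B=32 C=32 D=25] avail[A=42 B=32 C=32 D=25] open={}
Step 11: reserve R6 D 8 -> on_hand[A=42 B=32 C=32 D=25] avail[A=42 B=32 C=32 D=17] open={R6}
Step 12: reserve R7 B 5 -> on_hand[A=42 B=32 C=32 D=25] avail[A=42 B=27 C=32 D=17] open={R6,R7}
Step 13: cancel R7 -> on_hand[A=42 B=32 C=32 D=25] avail[A=42 B=32 C=32 D=17] open={R6}
Step 14: commit R6 -> on_hand[A=42 B=32 C=32 D=17] avail[A=42 B=32 C=32 D=17] open={}
Step 15: reserve R8 D 4 -> on_hand[A=42 B=32 C=32 D=17] avail[A=42 B=32 C=32 D=13] open={R8}
Step 16: reserve R9 A 8 -> on_hand[A=42 B=32 C=32 D=17] avail[A=34 B=32 C=32 D=13] open={R8,R9}
Step 17: reserve R10 D 3 -> on_hand[A=42 B=32 C=32 D=17] avail[A=34 B=32 C=32 D=10] open={R10,R8,R9}
Step 18: reserve R11 C 7 -> on_hand[A=42 B=32 C=32 D=17] avail[A=34 B=32 C=25 D=10] open={R10,R11,R8,R9}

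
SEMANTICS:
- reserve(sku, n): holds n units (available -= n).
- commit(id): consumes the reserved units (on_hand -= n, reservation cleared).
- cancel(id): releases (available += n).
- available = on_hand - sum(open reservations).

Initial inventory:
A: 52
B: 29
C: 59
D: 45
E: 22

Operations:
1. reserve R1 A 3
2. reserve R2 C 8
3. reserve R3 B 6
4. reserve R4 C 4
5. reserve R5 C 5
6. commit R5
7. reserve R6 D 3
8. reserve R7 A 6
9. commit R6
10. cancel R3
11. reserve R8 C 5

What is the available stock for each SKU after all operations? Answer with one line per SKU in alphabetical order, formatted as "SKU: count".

Answer: A: 43
B: 29
C: 37
D: 42
E: 22

Derivation:
Step 1: reserve R1 A 3 -> on_hand[A=52 B=29 C=59 D=45 E=22] avail[A=49 B=29 C=59 D=45 E=22] open={R1}
Step 2: reserve R2 C 8 -> on_hand[A=52 B=29 C=59 D=45 E=22] avail[A=49 B=29 C=51 D=45 E=22] open={R1,R2}
Step 3: reserve R3 B 6 -> on_hand[A=52 B=29 C=59 D=45 E=22] avail[A=49 B=23 C=51 D=45 E=22] open={R1,R2,R3}
Step 4: reserve R4 C 4 -> on_hand[A=52 B=29 C=59 D=45 E=22] avail[A=49 B=23 C=47 D=45 E=22] open={R1,R2,R3,R4}
Step 5: reserve R5 C 5 -> on_hand[A=52 B=29 C=59 D=45 E=22] avail[A=49 B=23 C=42 D=45 E=22] open={R1,R2,R3,R4,R5}
Step 6: commit R5 -> on_hand[A=52 B=29 C=54 D=45 E=22] avail[A=49 B=23 C=42 D=45 E=22] open={R1,R2,R3,R4}
Step 7: reserve R6 D 3 -> on_hand[A=52 B=29 C=54 D=45 E=22] avail[A=49 B=23 C=42 D=42 E=22] open={R1,R2,R3,R4,R6}
Step 8: reserve R7 A 6 -> on_hand[A=52 B=29 C=54 D=45 E=22] avail[A=43 B=23 C=42 D=42 E=22] open={R1,R2,R3,R4,R6,R7}
Step 9: commit R6 -> on_hand[A=52 B=29 C=54 D=42 E=22] avail[A=43 B=23 C=42 D=42 E=22] open={R1,R2,R3,R4,R7}
Step 10: cancel R3 -> on_hand[A=52 B=29 C=54 D=42 E=22] avail[A=43 B=29 C=42 D=42 E=22] open={R1,R2,R4,R7}
Step 11: reserve R8 C 5 -> on_hand[A=52 B=29 C=54 D=42 E=22] avail[A=43 B=29 C=37 D=42 E=22] open={R1,R2,R4,R7,R8}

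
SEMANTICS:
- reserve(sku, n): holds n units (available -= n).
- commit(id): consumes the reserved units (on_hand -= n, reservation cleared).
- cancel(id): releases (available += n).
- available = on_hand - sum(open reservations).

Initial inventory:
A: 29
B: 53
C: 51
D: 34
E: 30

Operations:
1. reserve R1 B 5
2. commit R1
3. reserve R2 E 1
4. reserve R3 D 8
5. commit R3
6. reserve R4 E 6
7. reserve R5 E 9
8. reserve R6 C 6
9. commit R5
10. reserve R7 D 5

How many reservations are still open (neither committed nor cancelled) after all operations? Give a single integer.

Step 1: reserve R1 B 5 -> on_hand[A=29 B=53 C=51 D=34 E=30] avail[A=29 B=48 C=51 D=34 E=30] open={R1}
Step 2: commit R1 -> on_hand[A=29 B=48 C=51 D=34 E=30] avail[A=29 B=48 C=51 D=34 E=30] open={}
Step 3: reserve R2 E 1 -> on_hand[A=29 B=48 C=51 D=34 E=30] avail[A=29 B=48 C=51 D=34 E=29] open={R2}
Step 4: reserve R3 D 8 -> on_hand[A=29 B=48 C=51 D=34 E=30] avail[A=29 B=48 C=51 D=26 E=29] open={R2,R3}
Step 5: commit R3 -> on_hand[A=29 B=48 C=51 D=26 E=30] avail[A=29 B=48 C=51 D=26 E=29] open={R2}
Step 6: reserve R4 E 6 -> on_hand[A=29 B=48 C=51 D=26 E=30] avail[A=29 B=48 C=51 D=26 E=23] open={R2,R4}
Step 7: reserve R5 E 9 -> on_hand[A=29 B=48 C=51 D=26 E=30] avail[A=29 B=48 C=51 D=26 E=14] open={R2,R4,R5}
Step 8: reserve R6 C 6 -> on_hand[A=29 B=48 C=51 D=26 E=30] avail[A=29 B=48 C=45 D=26 E=14] open={R2,R4,R5,R6}
Step 9: commit R5 -> on_hand[A=29 B=48 C=51 D=26 E=21] avail[A=29 B=48 C=45 D=26 E=14] open={R2,R4,R6}
Step 10: reserve R7 D 5 -> on_hand[A=29 B=48 C=51 D=26 E=21] avail[A=29 B=48 C=45 D=21 E=14] open={R2,R4,R6,R7}
Open reservations: ['R2', 'R4', 'R6', 'R7'] -> 4

Answer: 4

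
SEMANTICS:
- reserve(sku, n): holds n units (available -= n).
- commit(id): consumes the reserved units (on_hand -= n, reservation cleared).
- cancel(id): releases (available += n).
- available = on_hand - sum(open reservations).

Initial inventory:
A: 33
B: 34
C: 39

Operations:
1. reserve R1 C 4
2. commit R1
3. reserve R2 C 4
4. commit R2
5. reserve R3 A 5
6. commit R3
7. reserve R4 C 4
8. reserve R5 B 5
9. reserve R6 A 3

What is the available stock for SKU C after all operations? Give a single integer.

Step 1: reserve R1 C 4 -> on_hand[A=33 B=34 C=39] avail[A=33 B=34 C=35] open={R1}
Step 2: commit R1 -> on_hand[A=33 B=34 C=35] avail[A=33 B=34 C=35] open={}
Step 3: reserve R2 C 4 -> on_hand[A=33 B=34 C=35] avail[A=33 B=34 C=31] open={R2}
Step 4: commit R2 -> on_hand[A=33 B=34 C=31] avail[A=33 B=34 C=31] open={}
Step 5: reserve R3 A 5 -> on_hand[A=33 B=34 C=31] avail[A=28 B=34 C=31] open={R3}
Step 6: commit R3 -> on_hand[A=28 B=34 C=31] avail[A=28 B=34 C=31] open={}
Step 7: reserve R4 C 4 -> on_hand[A=28 B=34 C=31] avail[A=28 B=34 C=27] open={R4}
Step 8: reserve R5 B 5 -> on_hand[A=28 B=34 C=31] avail[A=28 B=29 C=27] open={R4,R5}
Step 9: reserve R6 A 3 -> on_hand[A=28 B=34 C=31] avail[A=25 B=29 C=27] open={R4,R5,R6}
Final available[C] = 27

Answer: 27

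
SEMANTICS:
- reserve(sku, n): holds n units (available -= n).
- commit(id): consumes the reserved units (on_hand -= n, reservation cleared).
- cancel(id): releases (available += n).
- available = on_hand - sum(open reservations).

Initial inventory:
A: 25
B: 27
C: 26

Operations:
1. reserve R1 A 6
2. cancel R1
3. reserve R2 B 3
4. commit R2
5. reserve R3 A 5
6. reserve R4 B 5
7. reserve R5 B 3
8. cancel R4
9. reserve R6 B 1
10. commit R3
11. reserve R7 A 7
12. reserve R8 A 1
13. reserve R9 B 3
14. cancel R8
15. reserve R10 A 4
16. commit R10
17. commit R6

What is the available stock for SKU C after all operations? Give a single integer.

Step 1: reserve R1 A 6 -> on_hand[A=25 B=27 C=26] avail[A=19 B=27 C=26] open={R1}
Step 2: cancel R1 -> on_hand[A=25 B=27 C=26] avail[A=25 B=27 C=26] open={}
Step 3: reserve R2 B 3 -> on_hand[A=25 B=27 C=26] avail[A=25 B=24 C=26] open={R2}
Step 4: commit R2 -> on_hand[A=25 B=24 C=26] avail[A=25 B=24 C=26] open={}
Step 5: reserve R3 A 5 -> on_hand[A=25 B=24 C=26] avail[A=20 B=24 C=26] open={R3}
Step 6: reserve R4 B 5 -> on_hand[A=25 B=24 C=26] avail[A=20 B=19 C=26] open={R3,R4}
Step 7: reserve R5 B 3 -> on_hand[A=25 B=24 C=26] avail[A=20 B=16 C=26] open={R3,R4,R5}
Step 8: cancel R4 -> on_hand[A=25 B=24 C=26] avail[A=20 B=21 C=26] open={R3,R5}
Step 9: reserve R6 B 1 -> on_hand[A=25 B=24 C=26] avail[A=20 B=20 C=26] open={R3,R5,R6}
Step 10: commit R3 -> on_hand[A=20 B=24 C=26] avail[A=20 B=20 C=26] open={R5,R6}
Step 11: reserve R7 A 7 -> on_hand[A=20 B=24 C=26] avail[A=13 B=20 C=26] open={R5,R6,R7}
Step 12: reserve R8 A 1 -> on_hand[A=20 B=24 C=26] avail[A=12 B=20 C=26] open={R5,R6,R7,R8}
Step 13: reserve R9 B 3 -> on_hand[A=20 B=24 C=26] avail[A=12 B=17 C=26] open={R5,R6,R7,R8,R9}
Step 14: cancel R8 -> on_hand[A=20 B=24 C=26] avail[A=13 B=17 C=26] open={R5,R6,R7,R9}
Step 15: reserve R10 A 4 -> on_hand[A=20 B=24 C=26] avail[A=9 B=17 C=26] open={R10,R5,R6,R7,R9}
Step 16: commit R10 -> on_hand[A=16 B=24 C=26] avail[A=9 B=17 C=26] open={R5,R6,R7,R9}
Step 17: commit R6 -> on_hand[A=16 B=23 C=26] avail[A=9 B=17 C=26] open={R5,R7,R9}
Final available[C] = 26

Answer: 26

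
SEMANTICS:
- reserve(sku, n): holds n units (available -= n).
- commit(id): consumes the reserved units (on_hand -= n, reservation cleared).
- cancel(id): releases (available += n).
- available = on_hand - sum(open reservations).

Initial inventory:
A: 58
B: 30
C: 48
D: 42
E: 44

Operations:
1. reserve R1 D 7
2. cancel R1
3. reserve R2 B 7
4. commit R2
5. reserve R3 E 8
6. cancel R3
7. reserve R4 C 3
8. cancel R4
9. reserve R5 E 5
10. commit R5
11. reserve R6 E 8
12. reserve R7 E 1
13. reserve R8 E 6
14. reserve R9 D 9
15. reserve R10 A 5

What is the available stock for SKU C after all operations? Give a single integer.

Answer: 48

Derivation:
Step 1: reserve R1 D 7 -> on_hand[A=58 B=30 C=48 D=42 E=44] avail[A=58 B=30 C=48 D=35 E=44] open={R1}
Step 2: cancel R1 -> on_hand[A=58 B=30 C=48 D=42 E=44] avail[A=58 B=30 C=48 D=42 E=44] open={}
Step 3: reserve R2 B 7 -> on_hand[A=58 B=30 C=48 D=42 E=44] avail[A=58 B=23 C=48 D=42 E=44] open={R2}
Step 4: commit R2 -> on_hand[A=58 B=23 C=48 D=42 E=44] avail[A=58 B=23 C=48 D=42 E=44] open={}
Step 5: reserve R3 E 8 -> on_hand[A=58 B=23 C=48 D=42 E=44] avail[A=58 B=23 C=48 D=42 E=36] open={R3}
Step 6: cancel R3 -> on_hand[A=58 B=23 C=48 D=42 E=44] avail[A=58 B=23 C=48 D=42 E=44] open={}
Step 7: reserve R4 C 3 -> on_hand[A=58 B=23 C=48 D=42 E=44] avail[A=58 B=23 C=45 D=42 E=44] open={R4}
Step 8: cancel R4 -> on_hand[A=58 B=23 C=48 D=42 E=44] avail[A=58 B=23 C=48 D=42 E=44] open={}
Step 9: reserve R5 E 5 -> on_hand[A=58 B=23 C=48 D=42 E=44] avail[A=58 B=23 C=48 D=42 E=39] open={R5}
Step 10: commit R5 -> on_hand[A=58 B=23 C=48 D=42 E=39] avail[A=58 B=23 C=48 D=42 E=39] open={}
Step 11: reserve R6 E 8 -> on_hand[A=58 B=23 C=48 D=42 E=39] avail[A=58 B=23 C=48 D=42 E=31] open={R6}
Step 12: reserve R7 E 1 -> on_hand[A=58 B=23 C=48 D=42 E=39] avail[A=58 B=23 C=48 D=42 E=30] open={R6,R7}
Step 13: reserve R8 E 6 -> on_hand[A=58 B=23 C=48 D=42 E=39] avail[A=58 B=23 C=48 D=42 E=24] open={R6,R7,R8}
Step 14: reserve R9 D 9 -> on_hand[A=58 B=23 C=48 D=42 E=39] avail[A=58 B=23 C=48 D=33 E=24] open={R6,R7,R8,R9}
Step 15: reserve R10 A 5 -> on_hand[A=58 B=23 C=48 D=42 E=39] avail[A=53 B=23 C=48 D=33 E=24] open={R10,R6,R7,R8,R9}
Final available[C] = 48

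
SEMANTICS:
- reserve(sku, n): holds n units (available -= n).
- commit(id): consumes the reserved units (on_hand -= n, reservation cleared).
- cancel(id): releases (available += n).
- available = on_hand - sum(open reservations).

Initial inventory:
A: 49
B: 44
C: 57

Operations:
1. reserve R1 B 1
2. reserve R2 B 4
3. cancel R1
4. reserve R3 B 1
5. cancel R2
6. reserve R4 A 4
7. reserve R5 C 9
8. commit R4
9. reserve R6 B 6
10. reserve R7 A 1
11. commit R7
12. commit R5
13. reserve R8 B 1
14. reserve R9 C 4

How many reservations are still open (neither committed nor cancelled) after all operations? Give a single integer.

Step 1: reserve R1 B 1 -> on_hand[A=49 B=44 C=57] avail[A=49 B=43 C=57] open={R1}
Step 2: reserve R2 B 4 -> on_hand[A=49 B=44 C=57] avail[A=49 B=39 C=57] open={R1,R2}
Step 3: cancel R1 -> on_hand[A=49 B=44 C=57] avail[A=49 B=40 C=57] open={R2}
Step 4: reserve R3 B 1 -> on_hand[A=49 B=44 C=57] avail[A=49 B=39 C=57] open={R2,R3}
Step 5: cancel R2 -> on_hand[A=49 B=44 C=57] avail[A=49 B=43 C=57] open={R3}
Step 6: reserve R4 A 4 -> on_hand[A=49 B=44 C=57] avail[A=45 B=43 C=57] open={R3,R4}
Step 7: reserve R5 C 9 -> on_hand[A=49 B=44 C=57] avail[A=45 B=43 C=48] open={R3,R4,R5}
Step 8: commit R4 -> on_hand[A=45 B=44 C=57] avail[A=45 B=43 C=48] open={R3,R5}
Step 9: reserve R6 B 6 -> on_hand[A=45 B=44 C=57] avail[A=45 B=37 C=48] open={R3,R5,R6}
Step 10: reserve R7 A 1 -> on_hand[A=45 B=44 C=57] avail[A=44 B=37 C=48] open={R3,R5,R6,R7}
Step 11: commit R7 -> on_hand[A=44 B=44 C=57] avail[A=44 B=37 C=48] open={R3,R5,R6}
Step 12: commit R5 -> on_hand[A=44 B=44 C=48] avail[A=44 B=37 C=48] open={R3,R6}
Step 13: reserve R8 B 1 -> on_hand[A=44 B=44 C=48] avail[A=44 B=36 C=48] open={R3,R6,R8}
Step 14: reserve R9 C 4 -> on_hand[A=44 B=44 C=48] avail[A=44 B=36 C=44] open={R3,R6,R8,R9}
Open reservations: ['R3', 'R6', 'R8', 'R9'] -> 4

Answer: 4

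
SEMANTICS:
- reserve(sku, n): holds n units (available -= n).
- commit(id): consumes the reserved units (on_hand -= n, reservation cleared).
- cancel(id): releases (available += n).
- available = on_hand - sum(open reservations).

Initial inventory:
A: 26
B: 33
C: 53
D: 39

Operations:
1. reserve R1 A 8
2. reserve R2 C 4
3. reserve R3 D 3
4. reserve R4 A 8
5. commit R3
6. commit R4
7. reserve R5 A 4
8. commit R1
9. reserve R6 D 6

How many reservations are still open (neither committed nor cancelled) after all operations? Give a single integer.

Step 1: reserve R1 A 8 -> on_hand[A=26 B=33 C=53 D=39] avail[A=18 B=33 C=53 D=39] open={R1}
Step 2: reserve R2 C 4 -> on_hand[A=26 B=33 C=53 D=39] avail[A=18 B=33 C=49 D=39] open={R1,R2}
Step 3: reserve R3 D 3 -> on_hand[A=26 B=33 C=53 D=39] avail[A=18 B=33 C=49 D=36] open={R1,R2,R3}
Step 4: reserve R4 A 8 -> on_hand[A=26 B=33 C=53 D=39] avail[A=10 B=33 C=49 D=36] open={R1,R2,R3,R4}
Step 5: commit R3 -> on_hand[A=26 B=33 C=53 D=36] avail[A=10 B=33 C=49 D=36] open={R1,R2,R4}
Step 6: commit R4 -> on_hand[A=18 B=33 C=53 D=36] avail[A=10 B=33 C=49 D=36] open={R1,R2}
Step 7: reserve R5 A 4 -> on_hand[A=18 B=33 C=53 D=36] avail[A=6 B=33 C=49 D=36] open={R1,R2,R5}
Step 8: commit R1 -> on_hand[A=10 B=33 C=53 D=36] avail[A=6 B=33 C=49 D=36] open={R2,R5}
Step 9: reserve R6 D 6 -> on_hand[A=10 B=33 C=53 D=36] avail[A=6 B=33 C=49 D=30] open={R2,R5,R6}
Open reservations: ['R2', 'R5', 'R6'] -> 3

Answer: 3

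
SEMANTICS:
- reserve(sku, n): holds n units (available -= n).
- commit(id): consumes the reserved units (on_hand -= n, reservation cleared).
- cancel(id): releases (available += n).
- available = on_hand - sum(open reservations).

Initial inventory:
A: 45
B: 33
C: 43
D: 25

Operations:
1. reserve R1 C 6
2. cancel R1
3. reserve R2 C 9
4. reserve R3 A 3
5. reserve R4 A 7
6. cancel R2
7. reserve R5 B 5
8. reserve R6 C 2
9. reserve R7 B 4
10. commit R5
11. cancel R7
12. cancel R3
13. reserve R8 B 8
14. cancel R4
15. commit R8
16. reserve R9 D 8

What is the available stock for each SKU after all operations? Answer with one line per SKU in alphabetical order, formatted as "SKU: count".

Step 1: reserve R1 C 6 -> on_hand[A=45 B=33 C=43 D=25] avail[A=45 B=33 C=37 D=25] open={R1}
Step 2: cancel R1 -> on_hand[A=45 B=33 C=43 D=25] avail[A=45 B=33 C=43 D=25] open={}
Step 3: reserve R2 C 9 -> on_hand[A=45 B=33 C=43 D=25] avail[A=45 B=33 C=34 D=25] open={R2}
Step 4: reserve R3 A 3 -> on_hand[A=45 B=33 C=43 D=25] avail[A=42 B=33 C=34 D=25] open={R2,R3}
Step 5: reserve R4 A 7 -> on_hand[A=45 B=33 C=43 D=25] avail[A=35 B=33 C=34 D=25] open={R2,R3,R4}
Step 6: cancel R2 -> on_hand[A=45 B=33 C=43 D=25] avail[A=35 B=33 C=43 D=25] open={R3,R4}
Step 7: reserve R5 B 5 -> on_hand[A=45 B=33 C=43 D=25] avail[A=35 B=28 C=43 D=25] open={R3,R4,R5}
Step 8: reserve R6 C 2 -> on_hand[A=45 B=33 C=43 D=25] avail[A=35 B=28 C=41 D=25] open={R3,R4,R5,R6}
Step 9: reserve R7 B 4 -> on_hand[A=45 B=33 C=43 D=25] avail[A=35 B=24 C=41 D=25] open={R3,R4,R5,R6,R7}
Step 10: commit R5 -> on_hand[A=45 B=28 C=43 D=25] avail[A=35 B=24 C=41 D=25] open={R3,R4,R6,R7}
Step 11: cancel R7 -> on_hand[A=45 B=28 C=43 D=25] avail[A=35 B=28 C=41 D=25] open={R3,R4,R6}
Step 12: cancel R3 -> on_hand[A=45 B=28 C=43 D=25] avail[A=38 B=28 C=41 D=25] open={R4,R6}
Step 13: reserve R8 B 8 -> on_hand[A=45 B=28 C=43 D=25] avail[A=38 B=20 C=41 D=25] open={R4,R6,R8}
Step 14: cancel R4 -> on_hand[A=45 B=28 C=43 D=25] avail[A=45 B=20 C=41 D=25] open={R6,R8}
Step 15: commit R8 -> on_hand[A=45 B=20 C=43 D=25] avail[A=45 B=20 C=41 D=25] open={R6}
Step 16: reserve R9 D 8 -> on_hand[A=45 B=20 C=43 D=25] avail[A=45 B=20 C=41 D=17] open={R6,R9}

Answer: A: 45
B: 20
C: 41
D: 17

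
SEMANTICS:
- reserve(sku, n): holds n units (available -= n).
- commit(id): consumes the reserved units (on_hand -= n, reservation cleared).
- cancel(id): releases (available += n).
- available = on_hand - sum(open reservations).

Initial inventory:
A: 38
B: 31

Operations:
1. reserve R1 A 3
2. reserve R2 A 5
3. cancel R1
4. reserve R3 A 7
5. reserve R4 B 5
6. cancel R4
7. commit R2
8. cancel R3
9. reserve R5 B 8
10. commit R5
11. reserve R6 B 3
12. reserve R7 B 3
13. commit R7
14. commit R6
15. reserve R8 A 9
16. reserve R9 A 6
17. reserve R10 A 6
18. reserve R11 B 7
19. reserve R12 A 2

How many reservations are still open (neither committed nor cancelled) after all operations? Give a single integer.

Answer: 5

Derivation:
Step 1: reserve R1 A 3 -> on_hand[A=38 B=31] avail[A=35 B=31] open={R1}
Step 2: reserve R2 A 5 -> on_hand[A=38 B=31] avail[A=30 B=31] open={R1,R2}
Step 3: cancel R1 -> on_hand[A=38 B=31] avail[A=33 B=31] open={R2}
Step 4: reserve R3 A 7 -> on_hand[A=38 B=31] avail[A=26 B=31] open={R2,R3}
Step 5: reserve R4 B 5 -> on_hand[A=38 B=31] avail[A=26 B=26] open={R2,R3,R4}
Step 6: cancel R4 -> on_hand[A=38 B=31] avail[A=26 B=31] open={R2,R3}
Step 7: commit R2 -> on_hand[A=33 B=31] avail[A=26 B=31] open={R3}
Step 8: cancel R3 -> on_hand[A=33 B=31] avail[A=33 B=31] open={}
Step 9: reserve R5 B 8 -> on_hand[A=33 B=31] avail[A=33 B=23] open={R5}
Step 10: commit R5 -> on_hand[A=33 B=23] avail[A=33 B=23] open={}
Step 11: reserve R6 B 3 -> on_hand[A=33 B=23] avail[A=33 B=20] open={R6}
Step 12: reserve R7 B 3 -> on_hand[A=33 B=23] avail[A=33 B=17] open={R6,R7}
Step 13: commit R7 -> on_hand[A=33 B=20] avail[A=33 B=17] open={R6}
Step 14: commit R6 -> on_hand[A=33 B=17] avail[A=33 B=17] open={}
Step 15: reserve R8 A 9 -> on_hand[A=33 B=17] avail[A=24 B=17] open={R8}
Step 16: reserve R9 A 6 -> on_hand[A=33 B=17] avail[A=18 B=17] open={R8,R9}
Step 17: reserve R10 A 6 -> on_hand[A=33 B=17] avail[A=12 B=17] open={R10,R8,R9}
Step 18: reserve R11 B 7 -> on_hand[A=33 B=17] avail[A=12 B=10] open={R10,R11,R8,R9}
Step 19: reserve R12 A 2 -> on_hand[A=33 B=17] avail[A=10 B=10] open={R10,R11,R12,R8,R9}
Open reservations: ['R10', 'R11', 'R12', 'R8', 'R9'] -> 5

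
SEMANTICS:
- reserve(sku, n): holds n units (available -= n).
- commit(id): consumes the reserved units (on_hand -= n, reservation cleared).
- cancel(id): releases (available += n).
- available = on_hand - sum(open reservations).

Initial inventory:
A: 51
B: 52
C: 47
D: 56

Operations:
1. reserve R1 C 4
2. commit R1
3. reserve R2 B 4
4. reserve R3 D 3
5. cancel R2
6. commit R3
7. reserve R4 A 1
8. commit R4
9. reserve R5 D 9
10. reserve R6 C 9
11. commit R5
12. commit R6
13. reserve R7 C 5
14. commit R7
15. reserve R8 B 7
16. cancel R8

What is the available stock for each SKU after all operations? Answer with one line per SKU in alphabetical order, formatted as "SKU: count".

Step 1: reserve R1 C 4 -> on_hand[A=51 B=52 C=47 D=56] avail[A=51 B=52 C=43 D=56] open={R1}
Step 2: commit R1 -> on_hand[A=51 B=52 C=43 D=56] avail[A=51 B=52 C=43 D=56] open={}
Step 3: reserve R2 B 4 -> on_hand[A=51 B=52 C=43 D=56] avail[A=51 B=48 C=43 D=56] open={R2}
Step 4: reserve R3 D 3 -> on_hand[A=51 B=52 C=43 D=56] avail[A=51 B=48 C=43 D=53] open={R2,R3}
Step 5: cancel R2 -> on_hand[A=51 B=52 C=43 D=56] avail[A=51 B=52 C=43 D=53] open={R3}
Step 6: commit R3 -> on_hand[A=51 B=52 C=43 D=53] avail[A=51 B=52 C=43 D=53] open={}
Step 7: reserve R4 A 1 -> on_hand[A=51 B=52 C=43 D=53] avail[A=50 B=52 C=43 D=53] open={R4}
Step 8: commit R4 -> on_hand[A=50 B=52 C=43 D=53] avail[A=50 B=52 C=43 D=53] open={}
Step 9: reserve R5 D 9 -> on_hand[A=50 B=52 C=43 D=53] avail[A=50 B=52 C=43 D=44] open={R5}
Step 10: reserve R6 C 9 -> on_hand[A=50 B=52 C=43 D=53] avail[A=50 B=52 C=34 D=44] open={R5,R6}
Step 11: commit R5 -> on_hand[A=50 B=52 C=43 D=44] avail[A=50 B=52 C=34 D=44] open={R6}
Step 12: commit R6 -> on_hand[A=50 B=52 C=34 D=44] avail[A=50 B=52 C=34 D=44] open={}
Step 13: reserve R7 C 5 -> on_hand[A=50 B=52 C=34 D=44] avail[A=50 B=52 C=29 D=44] open={R7}
Step 14: commit R7 -> on_hand[A=50 B=52 C=29 D=44] avail[A=50 B=52 C=29 D=44] open={}
Step 15: reserve R8 B 7 -> on_hand[A=50 B=52 C=29 D=44] avail[A=50 B=45 C=29 D=44] open={R8}
Step 16: cancel R8 -> on_hand[A=50 B=52 C=29 D=44] avail[A=50 B=52 C=29 D=44] open={}

Answer: A: 50
B: 52
C: 29
D: 44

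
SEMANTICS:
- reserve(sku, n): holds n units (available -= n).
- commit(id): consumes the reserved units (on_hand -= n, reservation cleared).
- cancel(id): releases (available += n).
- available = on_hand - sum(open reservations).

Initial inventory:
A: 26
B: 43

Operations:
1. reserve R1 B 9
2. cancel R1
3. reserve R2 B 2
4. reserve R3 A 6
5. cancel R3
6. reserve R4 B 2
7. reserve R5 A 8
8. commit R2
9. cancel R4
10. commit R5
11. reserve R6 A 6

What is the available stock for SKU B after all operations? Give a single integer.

Step 1: reserve R1 B 9 -> on_hand[A=26 B=43] avail[A=26 B=34] open={R1}
Step 2: cancel R1 -> on_hand[A=26 B=43] avail[A=26 B=43] open={}
Step 3: reserve R2 B 2 -> on_hand[A=26 B=43] avail[A=26 B=41] open={R2}
Step 4: reserve R3 A 6 -> on_hand[A=26 B=43] avail[A=20 B=41] open={R2,R3}
Step 5: cancel R3 -> on_hand[A=26 B=43] avail[A=26 B=41] open={R2}
Step 6: reserve R4 B 2 -> on_hand[A=26 B=43] avail[A=26 B=39] open={R2,R4}
Step 7: reserve R5 A 8 -> on_hand[A=26 B=43] avail[A=18 B=39] open={R2,R4,R5}
Step 8: commit R2 -> on_hand[A=26 B=41] avail[A=18 B=39] open={R4,R5}
Step 9: cancel R4 -> on_hand[A=26 B=41] avail[A=18 B=41] open={R5}
Step 10: commit R5 -> on_hand[A=18 B=41] avail[A=18 B=41] open={}
Step 11: reserve R6 A 6 -> on_hand[A=18 B=41] avail[A=12 B=41] open={R6}
Final available[B] = 41

Answer: 41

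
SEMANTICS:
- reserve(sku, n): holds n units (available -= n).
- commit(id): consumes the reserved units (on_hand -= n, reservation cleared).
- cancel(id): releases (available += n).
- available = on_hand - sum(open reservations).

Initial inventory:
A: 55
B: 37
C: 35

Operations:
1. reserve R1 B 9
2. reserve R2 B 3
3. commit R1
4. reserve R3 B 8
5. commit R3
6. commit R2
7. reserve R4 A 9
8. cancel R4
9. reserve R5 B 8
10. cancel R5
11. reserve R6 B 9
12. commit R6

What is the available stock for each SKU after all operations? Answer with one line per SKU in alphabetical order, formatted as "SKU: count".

Answer: A: 55
B: 8
C: 35

Derivation:
Step 1: reserve R1 B 9 -> on_hand[A=55 B=37 C=35] avail[A=55 B=28 C=35] open={R1}
Step 2: reserve R2 B 3 -> on_hand[A=55 B=37 C=35] avail[A=55 B=25 C=35] open={R1,R2}
Step 3: commit R1 -> on_hand[A=55 B=28 C=35] avail[A=55 B=25 C=35] open={R2}
Step 4: reserve R3 B 8 -> on_hand[A=55 B=28 C=35] avail[A=55 B=17 C=35] open={R2,R3}
Step 5: commit R3 -> on_hand[A=55 B=20 C=35] avail[A=55 B=17 C=35] open={R2}
Step 6: commit R2 -> on_hand[A=55 B=17 C=35] avail[A=55 B=17 C=35] open={}
Step 7: reserve R4 A 9 -> on_hand[A=55 B=17 C=35] avail[A=46 B=17 C=35] open={R4}
Step 8: cancel R4 -> on_hand[A=55 B=17 C=35] avail[A=55 B=17 C=35] open={}
Step 9: reserve R5 B 8 -> on_hand[A=55 B=17 C=35] avail[A=55 B=9 C=35] open={R5}
Step 10: cancel R5 -> on_hand[A=55 B=17 C=35] avail[A=55 B=17 C=35] open={}
Step 11: reserve R6 B 9 -> on_hand[A=55 B=17 C=35] avail[A=55 B=8 C=35] open={R6}
Step 12: commit R6 -> on_hand[A=55 B=8 C=35] avail[A=55 B=8 C=35] open={}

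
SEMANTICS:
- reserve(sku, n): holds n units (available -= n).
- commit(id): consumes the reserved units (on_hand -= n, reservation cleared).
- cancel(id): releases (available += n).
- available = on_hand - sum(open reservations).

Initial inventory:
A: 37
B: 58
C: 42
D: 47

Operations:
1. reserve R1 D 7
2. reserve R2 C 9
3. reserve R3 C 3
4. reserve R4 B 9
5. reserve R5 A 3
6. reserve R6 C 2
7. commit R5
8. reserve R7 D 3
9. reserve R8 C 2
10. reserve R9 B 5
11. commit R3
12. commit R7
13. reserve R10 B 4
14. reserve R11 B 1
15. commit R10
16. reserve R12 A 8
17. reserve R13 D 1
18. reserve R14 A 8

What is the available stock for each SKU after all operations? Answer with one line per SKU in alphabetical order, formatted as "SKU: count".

Step 1: reserve R1 D 7 -> on_hand[A=37 B=58 C=42 D=47] avail[A=37 B=58 C=42 D=40] open={R1}
Step 2: reserve R2 C 9 -> on_hand[A=37 B=58 C=42 D=47] avail[A=37 B=58 C=33 D=40] open={R1,R2}
Step 3: reserve R3 C 3 -> on_hand[A=37 B=58 C=42 D=47] avail[A=37 B=58 C=30 D=40] open={R1,R2,R3}
Step 4: reserve R4 B 9 -> on_hand[A=37 B=58 C=42 D=47] avail[A=37 B=49 C=30 D=40] open={R1,R2,R3,R4}
Step 5: reserve R5 A 3 -> on_hand[A=37 B=58 C=42 D=47] avail[A=34 B=49 C=30 D=40] open={R1,R2,R3,R4,R5}
Step 6: reserve R6 C 2 -> on_hand[A=37 B=58 C=42 D=47] avail[A=34 B=49 C=28 D=40] open={R1,R2,R3,R4,R5,R6}
Step 7: commit R5 -> on_hand[A=34 B=58 C=42 D=47] avail[A=34 B=49 C=28 D=40] open={R1,R2,R3,R4,R6}
Step 8: reserve R7 D 3 -> on_hand[A=34 B=58 C=42 D=47] avail[A=34 B=49 C=28 D=37] open={R1,R2,R3,R4,R6,R7}
Step 9: reserve R8 C 2 -> on_hand[A=34 B=58 C=42 D=47] avail[A=34 B=49 C=26 D=37] open={R1,R2,R3,R4,R6,R7,R8}
Step 10: reserve R9 B 5 -> on_hand[A=34 B=58 C=42 D=47] avail[A=34 B=44 C=26 D=37] open={R1,R2,R3,R4,R6,R7,R8,R9}
Step 11: commit R3 -> on_hand[A=34 B=58 C=39 D=47] avail[A=34 B=44 C=26 D=37] open={R1,R2,R4,R6,R7,R8,R9}
Step 12: commit R7 -> on_hand[A=34 B=58 C=39 D=44] avail[A=34 B=44 C=26 D=37] open={R1,R2,R4,R6,R8,R9}
Step 13: reserve R10 B 4 -> on_hand[A=34 B=58 C=39 D=44] avail[A=34 B=40 C=26 D=37] open={R1,R10,R2,R4,R6,R8,R9}
Step 14: reserve R11 B 1 -> on_hand[A=34 B=58 C=39 D=44] avail[A=34 B=39 C=26 D=37] open={R1,R10,R11,R2,R4,R6,R8,R9}
Step 15: commit R10 -> on_hand[A=34 B=54 C=39 D=44] avail[A=34 B=39 C=26 D=37] open={R1,R11,R2,R4,R6,R8,R9}
Step 16: reserve R12 A 8 -> on_hand[A=34 B=54 C=39 D=44] avail[A=26 B=39 C=26 D=37] open={R1,R11,R12,R2,R4,R6,R8,R9}
Step 17: reserve R13 D 1 -> on_hand[A=34 B=54 C=39 D=44] avail[A=26 B=39 C=26 D=36] open={R1,R11,R12,R13,R2,R4,R6,R8,R9}
Step 18: reserve R14 A 8 -> on_hand[A=34 B=54 C=39 D=44] avail[A=18 B=39 C=26 D=36] open={R1,R11,R12,R13,R14,R2,R4,R6,R8,R9}

Answer: A: 18
B: 39
C: 26
D: 36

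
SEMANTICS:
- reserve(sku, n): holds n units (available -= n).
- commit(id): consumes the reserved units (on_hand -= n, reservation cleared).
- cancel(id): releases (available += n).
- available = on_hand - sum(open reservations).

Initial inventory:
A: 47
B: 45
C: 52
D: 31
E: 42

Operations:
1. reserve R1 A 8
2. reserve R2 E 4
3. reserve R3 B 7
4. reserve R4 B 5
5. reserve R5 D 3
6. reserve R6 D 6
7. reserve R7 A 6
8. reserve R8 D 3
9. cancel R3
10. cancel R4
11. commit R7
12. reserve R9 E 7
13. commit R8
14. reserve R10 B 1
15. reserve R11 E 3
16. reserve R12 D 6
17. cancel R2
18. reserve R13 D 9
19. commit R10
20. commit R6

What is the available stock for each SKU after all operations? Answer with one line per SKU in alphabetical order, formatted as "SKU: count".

Answer: A: 33
B: 44
C: 52
D: 4
E: 32

Derivation:
Step 1: reserve R1 A 8 -> on_hand[A=47 B=45 C=52 D=31 E=42] avail[A=39 B=45 C=52 D=31 E=42] open={R1}
Step 2: reserve R2 E 4 -> on_hand[A=47 B=45 C=52 D=31 E=42] avail[A=39 B=45 C=52 D=31 E=38] open={R1,R2}
Step 3: reserve R3 B 7 -> on_hand[A=47 B=45 C=52 D=31 E=42] avail[A=39 B=38 C=52 D=31 E=38] open={R1,R2,R3}
Step 4: reserve R4 B 5 -> on_hand[A=47 B=45 C=52 D=31 E=42] avail[A=39 B=33 C=52 D=31 E=38] open={R1,R2,R3,R4}
Step 5: reserve R5 D 3 -> on_hand[A=47 B=45 C=52 D=31 E=42] avail[A=39 B=33 C=52 D=28 E=38] open={R1,R2,R3,R4,R5}
Step 6: reserve R6 D 6 -> on_hand[A=47 B=45 C=52 D=31 E=42] avail[A=39 B=33 C=52 D=22 E=38] open={R1,R2,R3,R4,R5,R6}
Step 7: reserve R7 A 6 -> on_hand[A=47 B=45 C=52 D=31 E=42] avail[A=33 B=33 C=52 D=22 E=38] open={R1,R2,R3,R4,R5,R6,R7}
Step 8: reserve R8 D 3 -> on_hand[A=47 B=45 C=52 D=31 E=42] avail[A=33 B=33 C=52 D=19 E=38] open={R1,R2,R3,R4,R5,R6,R7,R8}
Step 9: cancel R3 -> on_hand[A=47 B=45 C=52 D=31 E=42] avail[A=33 B=40 C=52 D=19 E=38] open={R1,R2,R4,R5,R6,R7,R8}
Step 10: cancel R4 -> on_hand[A=47 B=45 C=52 D=31 E=42] avail[A=33 B=45 C=52 D=19 E=38] open={R1,R2,R5,R6,R7,R8}
Step 11: commit R7 -> on_hand[A=41 B=45 C=52 D=31 E=42] avail[A=33 B=45 C=52 D=19 E=38] open={R1,R2,R5,R6,R8}
Step 12: reserve R9 E 7 -> on_hand[A=41 B=45 C=52 D=31 E=42] avail[A=33 B=45 C=52 D=19 E=31] open={R1,R2,R5,R6,R8,R9}
Step 13: commit R8 -> on_hand[A=41 B=45 C=52 D=28 E=42] avail[A=33 B=45 C=52 D=19 E=31] open={R1,R2,R5,R6,R9}
Step 14: reserve R10 B 1 -> on_hand[A=41 B=45 C=52 D=28 E=42] avail[A=33 B=44 C=52 D=19 E=31] open={R1,R10,R2,R5,R6,R9}
Step 15: reserve R11 E 3 -> on_hand[A=41 B=45 C=52 D=28 E=42] avail[A=33 B=44 C=52 D=19 E=28] open={R1,R10,R11,R2,R5,R6,R9}
Step 16: reserve R12 D 6 -> on_hand[A=41 B=45 C=52 D=28 E=42] avail[A=33 B=44 C=52 D=13 E=28] open={R1,R10,R11,R12,R2,R5,R6,R9}
Step 17: cancel R2 -> on_hand[A=41 B=45 C=52 D=28 E=42] avail[A=33 B=44 C=52 D=13 E=32] open={R1,R10,R11,R12,R5,R6,R9}
Step 18: reserve R13 D 9 -> on_hand[A=41 B=45 C=52 D=28 E=42] avail[A=33 B=44 C=52 D=4 E=32] open={R1,R10,R11,R12,R13,R5,R6,R9}
Step 19: commit R10 -> on_hand[A=41 B=44 C=52 D=28 E=42] avail[A=33 B=44 C=52 D=4 E=32] open={R1,R11,R12,R13,R5,R6,R9}
Step 20: commit R6 -> on_hand[A=41 B=44 C=52 D=22 E=42] avail[A=33 B=44 C=52 D=4 E=32] open={R1,R11,R12,R13,R5,R9}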